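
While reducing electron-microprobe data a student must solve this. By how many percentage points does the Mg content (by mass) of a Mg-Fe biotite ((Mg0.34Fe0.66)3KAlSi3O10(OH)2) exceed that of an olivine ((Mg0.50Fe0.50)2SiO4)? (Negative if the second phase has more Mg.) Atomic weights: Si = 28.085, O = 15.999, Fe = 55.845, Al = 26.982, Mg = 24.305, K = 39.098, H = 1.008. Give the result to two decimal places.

Mg in (Mg0.34Fe0.66)3KAlSi3O10(OH)2: molar mass 479.703 g/mol; 1.02×24.305 = 24.791 g → 5.17 wt%.
Mg in (Mg0.50Fe0.50)2SiO4: molar mass 172.231 g/mol; 1×24.305 = 24.305 g → 14.11 wt%.
Difference = 5.17 − 14.11 = -8.94 percentage points.

-8.94 percentage points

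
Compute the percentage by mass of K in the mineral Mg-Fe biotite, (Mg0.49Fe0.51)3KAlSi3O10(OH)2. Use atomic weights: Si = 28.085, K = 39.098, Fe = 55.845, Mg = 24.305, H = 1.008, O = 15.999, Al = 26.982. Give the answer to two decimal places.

Formula mass = 1.47·24.305 + 1.53·55.845 + 1·39.098 + 1·26.982 + 3·28.085 + 12·15.999 + 2·1.008 = 465.510 g/mol, of which 39.098 g is K.
So K makes up 39.098/465.510 = 0.0840 of the mass, i.e. 8.40%.

8.40 wt%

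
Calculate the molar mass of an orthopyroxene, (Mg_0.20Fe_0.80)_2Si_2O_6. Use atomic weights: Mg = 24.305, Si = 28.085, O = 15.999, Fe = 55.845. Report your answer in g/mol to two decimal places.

251.24 g/mol

The formula mass is the sum 0.40(24.305) + 1.60(55.845) + 2(28.085) + 6(15.999).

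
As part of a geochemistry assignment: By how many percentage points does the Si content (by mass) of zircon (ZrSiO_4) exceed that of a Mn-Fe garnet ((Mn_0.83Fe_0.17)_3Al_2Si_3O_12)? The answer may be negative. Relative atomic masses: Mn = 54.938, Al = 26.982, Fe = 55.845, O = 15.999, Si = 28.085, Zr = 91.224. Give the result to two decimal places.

-1.68 percentage points

Si in ZrSiO_4: molar mass 183.305 g/mol; 1×28.085 = 28.085 g → 15.32 wt%.
Si in (Mn_0.83Fe_0.17)_3Al_2Si_3O_12: molar mass 495.484 g/mol; 3×28.085 = 84.255 g → 17.00 wt%.
Difference = 15.32 − 17.00 = -1.68 percentage points.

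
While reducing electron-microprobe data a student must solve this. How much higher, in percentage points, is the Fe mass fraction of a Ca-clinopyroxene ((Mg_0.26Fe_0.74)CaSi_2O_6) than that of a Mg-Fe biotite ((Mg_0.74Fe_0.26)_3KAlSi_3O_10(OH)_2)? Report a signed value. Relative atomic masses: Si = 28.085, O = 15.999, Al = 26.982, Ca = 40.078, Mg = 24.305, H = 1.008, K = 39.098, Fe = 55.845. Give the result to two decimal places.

7.37 percentage points

First mineral: 41.325 g Fe in 239.887 g formula = 17.23 wt% Fe.
Second mineral: 43.559 g Fe in 441.855 g formula = 9.86 wt% Fe.
17.23% − 9.86% gives a difference of 7.37 percentage points.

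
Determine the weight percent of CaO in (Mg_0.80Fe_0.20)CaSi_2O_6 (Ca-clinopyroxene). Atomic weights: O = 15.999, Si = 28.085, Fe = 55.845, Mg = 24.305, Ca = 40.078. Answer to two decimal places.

Formula mass = 222.855 g/mol.
1 Ca → 1.0000 mol CaO per formula unit; M(CaO) = 56.077, so CaO mass = 56.077 g.
56.077/222.855 × 100 = 25.16 wt%.

25.16 wt%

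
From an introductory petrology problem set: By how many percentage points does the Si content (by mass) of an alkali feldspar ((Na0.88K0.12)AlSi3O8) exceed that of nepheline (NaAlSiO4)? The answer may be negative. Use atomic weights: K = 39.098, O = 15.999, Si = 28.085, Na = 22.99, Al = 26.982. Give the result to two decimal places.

First mineral: 84.255 g Si in 264.152 g formula = 31.90 wt% Si.
Second mineral: 28.085 g Si in 142.053 g formula = 19.77 wt% Si.
31.90% − 19.77% gives a difference of 12.13 percentage points.

12.13 percentage points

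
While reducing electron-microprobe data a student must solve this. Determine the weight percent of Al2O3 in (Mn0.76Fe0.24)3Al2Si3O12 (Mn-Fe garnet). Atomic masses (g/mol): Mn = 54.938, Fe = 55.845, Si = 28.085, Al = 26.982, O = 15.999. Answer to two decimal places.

20.57 wt%

M((Mn0.76Fe0.24)3Al2Si3O12) = 495.674 g/mol; M(Al2O3) = 101.961 g/mol.
Moles Al2O3 per formula unit = 2 Al ÷ 2 = 1.0000.
Al2O3 fraction = (1.0000 × 101.961) / 495.674 = 101.961/495.674 = 0.2057.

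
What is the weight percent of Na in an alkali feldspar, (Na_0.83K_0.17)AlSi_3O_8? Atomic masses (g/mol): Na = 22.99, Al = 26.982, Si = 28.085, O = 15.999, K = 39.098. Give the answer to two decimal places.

7.20 weight percent

Formula mass = 0.83×22.99 + 0.17×39.098 + 1×26.982 + 3×28.085 + 8×15.999 = 264.957 g/mol, of which 19.082 g is Na.
So Na makes up 19.082/264.957 = 0.0720 of the mass, i.e. 7.20%.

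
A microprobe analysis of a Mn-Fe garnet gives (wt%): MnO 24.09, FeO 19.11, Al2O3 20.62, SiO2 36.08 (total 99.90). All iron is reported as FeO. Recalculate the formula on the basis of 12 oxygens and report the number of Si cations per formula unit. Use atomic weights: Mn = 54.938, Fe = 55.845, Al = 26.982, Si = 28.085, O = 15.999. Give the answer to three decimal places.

2.986 Si apfu

24.09 wt% MnO ÷ 70.937 g/mol = 0.33960 mol, giving 0.33960 Mn and 0.33960 O.
19.11 wt% FeO ÷ 71.844 g/mol = 0.26599 mol, giving 0.26599 Fe and 0.26599 O.
20.62 wt% Al2O3 ÷ 101.961 g/mol = 0.20223 mol, giving 0.40446 Al and 0.60669 O.
36.08 wt% SiO2 ÷ 60.083 g/mol = 0.60050 mol, giving 0.60050 Si and 1.20100 O.
Oxygen sums to 2.41328; scaling by 12/2.41328 = 4.97249 puts the formula on 12 O.
Si: 0.60050 × 4.97249 = 2.986 atoms per formula unit.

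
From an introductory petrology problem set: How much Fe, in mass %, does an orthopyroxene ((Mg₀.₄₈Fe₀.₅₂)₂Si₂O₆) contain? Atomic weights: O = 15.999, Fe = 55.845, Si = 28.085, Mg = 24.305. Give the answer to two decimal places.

Molar mass of (Mg₀.₄₈Fe₀.₅₂)₂Si₂O₆: 0.96×24.305 + 1.04×55.845 + 2×28.085 + 6×15.999 = 233.576 g/mol.
Mass of Fe per formula unit: 1.04 × 55.845 = 58.079 g.
Weight fraction Fe = 58.079 / 233.576 = 0.2487.

24.87 mass %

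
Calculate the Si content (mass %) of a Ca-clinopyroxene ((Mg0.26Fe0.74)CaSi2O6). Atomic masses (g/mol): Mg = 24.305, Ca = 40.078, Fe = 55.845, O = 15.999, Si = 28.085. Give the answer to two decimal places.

23.42 mass %

M((Mg0.26Fe0.74)CaSi2O6) = 239.887 g/mol.
Si contributes 2 × 28.085 = 56.170 g per mole.
56.170/239.887 = 0.2342 → 23.42%.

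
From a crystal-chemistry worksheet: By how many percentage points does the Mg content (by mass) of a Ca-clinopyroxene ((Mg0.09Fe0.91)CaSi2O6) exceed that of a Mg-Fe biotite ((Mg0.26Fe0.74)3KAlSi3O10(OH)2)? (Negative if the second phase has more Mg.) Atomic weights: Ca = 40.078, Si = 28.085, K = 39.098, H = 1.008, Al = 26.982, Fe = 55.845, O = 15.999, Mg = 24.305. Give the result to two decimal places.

Mg in (Mg0.09Fe0.91)CaSi2O6: molar mass 245.248 g/mol; 0.09×24.305 = 2.187 g → 0.89 wt%.
Mg in (Mg0.26Fe0.74)3KAlSi3O10(OH)2: molar mass 487.273 g/mol; 0.78×24.305 = 18.958 g → 3.89 wt%.
Difference = 0.89 − 3.89 = -3.00 percentage points.

-3.00 percentage points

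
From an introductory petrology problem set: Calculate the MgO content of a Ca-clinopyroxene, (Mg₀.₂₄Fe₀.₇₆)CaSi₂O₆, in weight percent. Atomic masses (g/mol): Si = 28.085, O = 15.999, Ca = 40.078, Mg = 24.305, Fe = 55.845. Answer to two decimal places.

4.02 wt%

M((Mg₀.₂₄Fe₀.₇₆)CaSi₂O₆) = 240.517 g/mol; M(MgO) = 40.304 g/mol.
Moles MgO per formula unit = 0.24 Mg ÷ 1 = 0.2400.
MgO fraction = (0.2400 × 40.304) / 240.517 = 9.673/240.517 = 0.0402.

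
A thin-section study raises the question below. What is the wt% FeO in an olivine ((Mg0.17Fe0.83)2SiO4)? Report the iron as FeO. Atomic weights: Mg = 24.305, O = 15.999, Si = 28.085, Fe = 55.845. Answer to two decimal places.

Molar mass of (Mg0.17Fe0.83)2SiO4 = 0.34·24.305 + 1.66·55.845 + 1·28.085 + 4·15.999 = 193.047 g/mol.
Each formula unit contains 1.66 Fe, equivalent to 1.66/1 = 1.6600 mol FeO.
M(FeO) = 1×55.845 + 1×15.999 = 71.844 g/mol.
Mass of FeO per formula unit = 1.6600 × 71.844 = 119.261 g.
FeO wt% = 119.261 / 193.047 × 100 = 61.78%.

61.78 wt%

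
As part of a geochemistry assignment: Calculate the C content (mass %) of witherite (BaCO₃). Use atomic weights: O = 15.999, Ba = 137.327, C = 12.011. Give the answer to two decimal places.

6.09 mass %

Molar mass of BaCO₃: 1*137.327 + 1*12.011 + 3*15.999 = 197.335 g/mol.
Mass of C per formula unit: 1 × 12.011 = 12.011 g.
Weight fraction C = 12.011 / 197.335 = 0.0609.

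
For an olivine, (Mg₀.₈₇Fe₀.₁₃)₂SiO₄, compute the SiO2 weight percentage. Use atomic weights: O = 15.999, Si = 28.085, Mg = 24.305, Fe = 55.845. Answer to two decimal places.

Formula mass = 148.891 g/mol.
1 Si → 1.0000 mol SiO2 per formula unit; M(SiO2) = 60.083, so SiO2 mass = 60.083 g.
60.083/148.891 × 100 = 40.35 wt%.

40.35 wt%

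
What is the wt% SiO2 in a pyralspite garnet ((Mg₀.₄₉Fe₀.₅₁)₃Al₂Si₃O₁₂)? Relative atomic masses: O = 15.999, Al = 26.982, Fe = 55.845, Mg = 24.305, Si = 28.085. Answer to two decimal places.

39.93 wt%

Formula mass = 451.378 g/mol.
3 Si → 3.0000 mol SiO2 per formula unit; M(SiO2) = 60.083, so SiO2 mass = 180.249 g.
180.249/451.378 × 100 = 39.93 wt%.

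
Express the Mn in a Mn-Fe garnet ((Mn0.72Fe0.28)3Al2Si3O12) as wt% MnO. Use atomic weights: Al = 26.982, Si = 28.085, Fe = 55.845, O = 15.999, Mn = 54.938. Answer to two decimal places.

30.91 wt%

Formula mass = 495.783 g/mol.
2.16 Mn → 2.1600 mol MnO per formula unit; M(MnO) = 70.937, so MnO mass = 153.224 g.
153.224/495.783 × 100 = 30.91 wt%.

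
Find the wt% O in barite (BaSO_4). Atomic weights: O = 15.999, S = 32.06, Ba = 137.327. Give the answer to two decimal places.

27.42 mass %

M(BaSO_4) = 233.383 g/mol.
O contributes 4 × 15.999 = 63.996 g per mole.
63.996/233.383 = 0.2742 → 27.42%.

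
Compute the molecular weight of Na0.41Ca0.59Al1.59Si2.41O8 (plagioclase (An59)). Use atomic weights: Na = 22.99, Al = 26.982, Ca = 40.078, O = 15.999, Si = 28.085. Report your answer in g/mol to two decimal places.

M = 0.41*22.99 + 0.59*40.078 + 1.59*26.982 + 2.41*28.085 + 8*15.999

271.65 g/mol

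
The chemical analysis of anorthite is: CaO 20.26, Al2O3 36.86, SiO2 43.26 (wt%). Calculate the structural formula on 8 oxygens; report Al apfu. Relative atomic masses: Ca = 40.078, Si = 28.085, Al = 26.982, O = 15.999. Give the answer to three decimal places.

20.26 wt% CaO ÷ 56.077 g/mol = 0.36129 mol, giving 0.36129 Ca and 0.36129 O.
36.86 wt% Al2O3 ÷ 101.961 g/mol = 0.36151 mol, giving 0.72302 Al and 1.08453 O.
43.26 wt% SiO2 ÷ 60.083 g/mol = 0.72000 mol, giving 0.72000 Si and 1.44000 O.
Oxygen sums to 2.88582; scaling by 8/2.88582 = 2.77218 puts the formula on 8 O.
Al: 0.72302 × 2.77218 = 2.004 atoms per formula unit.

2.004 Al apfu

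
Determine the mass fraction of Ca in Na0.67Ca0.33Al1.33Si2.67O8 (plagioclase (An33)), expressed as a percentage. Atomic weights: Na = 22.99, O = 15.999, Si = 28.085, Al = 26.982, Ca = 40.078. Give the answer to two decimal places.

4.94 mass %

M(Na0.67Ca0.33Al1.33Si2.67O8) = 267.494 g/mol.
Ca contributes 0.33 × 40.078 = 13.226 g per mole.
13.226/267.494 = 0.0494 → 4.94%.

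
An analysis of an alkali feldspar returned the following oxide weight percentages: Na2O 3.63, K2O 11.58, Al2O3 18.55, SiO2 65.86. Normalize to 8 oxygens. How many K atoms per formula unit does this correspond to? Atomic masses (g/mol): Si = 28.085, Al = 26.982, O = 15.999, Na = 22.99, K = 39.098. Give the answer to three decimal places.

Na2O (M=61.979): mol = 0.05857; Na = 0.11714, O = 0.05857.
K2O (M=94.195): mol = 0.12294; K = 0.24588, O = 0.12294.
Al2O3 (M=101.961): mol = 0.18193; Al = 0.36386, O = 0.54579.
SiO2 (M=60.083): mol = 1.09615; Si = 1.09615, O = 2.19230.
ΣO = 2.91960; factor = 8/ΣO = 2.74010.
K apfu = 0.24588 × 2.74010 = 0.674.

0.674 K apfu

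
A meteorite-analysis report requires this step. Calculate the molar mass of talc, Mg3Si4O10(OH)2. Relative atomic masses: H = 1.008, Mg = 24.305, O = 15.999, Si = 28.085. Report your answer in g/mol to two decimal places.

379.26 g/mol

M = 3(24.305) + 4(28.085) + 12(15.999) + 2(1.008)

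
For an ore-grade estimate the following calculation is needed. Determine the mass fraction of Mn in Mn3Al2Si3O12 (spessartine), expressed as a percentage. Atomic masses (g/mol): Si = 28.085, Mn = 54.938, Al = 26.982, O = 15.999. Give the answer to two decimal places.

Molar mass of Mn3Al2Si3O12: 3×54.938 + 2×26.982 + 3×28.085 + 12×15.999 = 495.021 g/mol.
Mass of Mn per formula unit: 3 × 54.938 = 164.814 g.
Weight fraction Mn = 164.814 / 495.021 = 0.3329.

33.29 weight percent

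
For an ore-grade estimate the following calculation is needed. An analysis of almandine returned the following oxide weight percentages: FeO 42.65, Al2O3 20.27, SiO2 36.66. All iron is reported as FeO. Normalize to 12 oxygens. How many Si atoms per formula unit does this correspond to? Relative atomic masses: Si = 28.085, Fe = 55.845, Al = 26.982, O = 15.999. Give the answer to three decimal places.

FeO: 42.65/71.844 = 0.59365 mol → 0.59365 mol Fe, 0.59365 mol O.
Al2O3: 20.27/101.961 = 0.19880 mol → 0.39760 mol Al, 0.59640 mol O.
SiO2: 36.66/60.083 = 0.61016 mol → 0.61016 mol Si, 1.22032 mol O.
Total oxygen = 2.41037 mol. Normalization factor = 12/2.41037 = 4.97849.
Si per 12 O = 0.61016 × 4.97849 = 3.038.

3.038 Si apfu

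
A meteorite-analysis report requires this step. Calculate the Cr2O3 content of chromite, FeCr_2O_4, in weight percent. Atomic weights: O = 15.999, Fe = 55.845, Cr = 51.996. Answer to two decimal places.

Molar mass of FeCr_2O_4 = 1·55.845 + 2·51.996 + 4·15.999 = 223.833 g/mol.
Each formula unit contains 2 Cr, equivalent to 2/2 = 1.0000 mol Cr2O3.
M(Cr2O3) = 2×51.996 + 3×15.999 = 151.989 g/mol.
Mass of Cr2O3 per formula unit = 1.0000 × 151.989 = 151.989 g.
Cr2O3 wt% = 151.989 / 223.833 × 100 = 67.90%.

67.90 wt%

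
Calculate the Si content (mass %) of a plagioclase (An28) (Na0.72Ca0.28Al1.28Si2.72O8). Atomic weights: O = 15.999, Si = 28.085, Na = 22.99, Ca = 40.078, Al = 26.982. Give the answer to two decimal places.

Formula mass = 0.72*22.99 + 0.28*40.078 + 1.28*26.982 + 2.72*28.085 + 8*15.999 = 266.695 g/mol, of which 76.391 g is Si.
So Si makes up 76.391/266.695 = 0.2864 of the mass, i.e. 28.64%.

28.64 mass %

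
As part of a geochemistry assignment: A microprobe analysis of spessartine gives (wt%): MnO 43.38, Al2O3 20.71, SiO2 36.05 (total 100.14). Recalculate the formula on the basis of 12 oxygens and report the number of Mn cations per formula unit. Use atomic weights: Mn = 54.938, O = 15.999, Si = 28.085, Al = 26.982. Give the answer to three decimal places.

3.031 Mn apfu

43.38 wt% MnO ÷ 70.937 g/mol = 0.61153 mol, giving 0.61153 Mn and 0.61153 O.
20.71 wt% Al2O3 ÷ 101.961 g/mol = 0.20312 mol, giving 0.40624 Al and 0.60936 O.
36.05 wt% SiO2 ÷ 60.083 g/mol = 0.60000 mol, giving 0.60000 Si and 1.20000 O.
Oxygen sums to 2.42089; scaling by 12/2.42089 = 4.95685 puts the formula on 12 O.
Mn: 0.61153 × 4.95685 = 3.031 atoms per formula unit.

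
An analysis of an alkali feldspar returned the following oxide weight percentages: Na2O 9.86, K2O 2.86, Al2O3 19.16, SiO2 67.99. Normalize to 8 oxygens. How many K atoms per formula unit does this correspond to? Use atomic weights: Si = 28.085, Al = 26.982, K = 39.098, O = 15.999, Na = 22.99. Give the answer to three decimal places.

Na2O (M=61.979): mol = 0.15909; Na = 0.31818, O = 0.15909.
K2O (M=94.195): mol = 0.03036; K = 0.06072, O = 0.03036.
Al2O3 (M=101.961): mol = 0.18791; Al = 0.37582, O = 0.56373.
SiO2 (M=60.083): mol = 1.13160; Si = 1.13160, O = 2.26320.
ΣO = 3.01638; factor = 8/ΣO = 2.65219.
K apfu = 0.06072 × 2.65219 = 0.161.

0.161 K apfu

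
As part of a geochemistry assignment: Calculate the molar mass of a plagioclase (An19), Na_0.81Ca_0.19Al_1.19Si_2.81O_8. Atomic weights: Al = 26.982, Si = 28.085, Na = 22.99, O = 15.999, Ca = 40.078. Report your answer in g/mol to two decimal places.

M = 0.81·22.99 + 0.19·40.078 + 1.19·26.982 + 2.81·28.085 + 8·15.999

265.26 g/mol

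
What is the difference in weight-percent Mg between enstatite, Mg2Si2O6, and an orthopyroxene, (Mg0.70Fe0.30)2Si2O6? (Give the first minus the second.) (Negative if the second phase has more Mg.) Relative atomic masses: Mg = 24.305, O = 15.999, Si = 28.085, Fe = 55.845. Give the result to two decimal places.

Mg in Mg2Si2O6: molar mass 200.774 g/mol; 2×24.305 = 48.610 g → 24.21 wt%.
Mg in (Mg0.70Fe0.30)2Si2O6: molar mass 219.698 g/mol; 1.40×24.305 = 34.027 g → 15.49 wt%.
Difference = 24.21 − 15.49 = 8.72 percentage points.

8.72 percentage points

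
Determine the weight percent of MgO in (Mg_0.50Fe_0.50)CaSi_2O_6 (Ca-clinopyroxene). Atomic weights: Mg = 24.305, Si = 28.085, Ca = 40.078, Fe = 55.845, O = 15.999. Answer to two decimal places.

8.67 wt%

Formula mass = 232.317 g/mol.
0.50 Mg → 0.5000 mol MgO per formula unit; M(MgO) = 40.304, so MgO mass = 20.152 g.
20.152/232.317 × 100 = 8.67 wt%.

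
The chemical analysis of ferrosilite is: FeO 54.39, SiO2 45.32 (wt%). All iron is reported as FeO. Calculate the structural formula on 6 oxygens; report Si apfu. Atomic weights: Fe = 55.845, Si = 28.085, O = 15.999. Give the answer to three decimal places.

1.998 Si apfu

54.39 wt% FeO ÷ 71.844 g/mol = 0.75706 mol, giving 0.75706 Fe and 0.75706 O.
45.32 wt% SiO2 ÷ 60.083 g/mol = 0.75429 mol, giving 0.75429 Si and 1.50858 O.
Oxygen sums to 2.26564; scaling by 6/2.26564 = 2.64826 puts the formula on 6 O.
Si: 0.75429 × 2.64826 = 1.998 atoms per formula unit.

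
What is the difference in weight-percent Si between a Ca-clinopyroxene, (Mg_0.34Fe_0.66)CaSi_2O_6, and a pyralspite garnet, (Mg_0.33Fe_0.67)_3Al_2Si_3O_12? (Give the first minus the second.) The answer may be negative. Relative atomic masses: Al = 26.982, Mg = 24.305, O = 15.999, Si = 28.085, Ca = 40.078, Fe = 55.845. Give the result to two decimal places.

5.60 percentage points

First mineral: 56.170 g Si in 237.363 g formula = 23.66 wt% Si.
Second mineral: 84.255 g Si in 466.517 g formula = 18.06 wt% Si.
23.66% − 18.06% gives a difference of 5.60 percentage points.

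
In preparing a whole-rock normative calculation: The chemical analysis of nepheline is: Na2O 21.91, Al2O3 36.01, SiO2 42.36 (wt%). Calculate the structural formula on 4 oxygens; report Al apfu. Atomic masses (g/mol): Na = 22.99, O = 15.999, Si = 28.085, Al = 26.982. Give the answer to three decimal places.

1.001 Al apfu

Na2O (M=61.979): mol = 0.35351; Na = 0.70702, O = 0.35351.
Al2O3 (M=101.961): mol = 0.35317; Al = 0.70634, O = 1.05951.
SiO2 (M=60.083): mol = 0.70502; Si = 0.70502, O = 1.41004.
ΣO = 2.82306; factor = 4/ΣO = 1.41690.
Al apfu = 0.70634 × 1.41690 = 1.001.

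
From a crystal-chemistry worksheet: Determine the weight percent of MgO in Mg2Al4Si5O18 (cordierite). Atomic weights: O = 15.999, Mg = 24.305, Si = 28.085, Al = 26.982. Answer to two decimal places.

Molar mass of Mg2Al4Si5O18 = 2×24.305 + 4×26.982 + 5×28.085 + 18×15.999 = 584.945 g/mol.
Each formula unit contains 2 Mg, equivalent to 2/1 = 2.0000 mol MgO.
M(MgO) = 1×24.305 + 1×15.999 = 40.304 g/mol.
Mass of MgO per formula unit = 2.0000 × 40.304 = 80.608 g.
MgO wt% = 80.608 / 584.945 × 100 = 13.78%.

13.78 wt%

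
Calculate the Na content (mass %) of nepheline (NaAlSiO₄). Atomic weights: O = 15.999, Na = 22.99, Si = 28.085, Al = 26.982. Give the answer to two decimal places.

Formula mass = 1*22.99 + 1*26.982 + 1*28.085 + 4*15.999 = 142.053 g/mol, of which 22.990 g is Na.
So Na makes up 22.990/142.053 = 0.1618 of the mass, i.e. 16.18%.

16.18 mass %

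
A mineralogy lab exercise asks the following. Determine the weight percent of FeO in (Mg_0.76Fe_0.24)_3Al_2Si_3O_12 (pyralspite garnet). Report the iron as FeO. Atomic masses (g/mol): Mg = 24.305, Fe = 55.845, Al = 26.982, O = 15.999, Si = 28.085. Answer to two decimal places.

12.15 wt%

Formula mass = 425.831 g/mol.
0.72 Fe → 0.7200 mol FeO per formula unit; M(FeO) = 71.844, so FeO mass = 51.728 g.
51.728/425.831 × 100 = 12.15 wt%.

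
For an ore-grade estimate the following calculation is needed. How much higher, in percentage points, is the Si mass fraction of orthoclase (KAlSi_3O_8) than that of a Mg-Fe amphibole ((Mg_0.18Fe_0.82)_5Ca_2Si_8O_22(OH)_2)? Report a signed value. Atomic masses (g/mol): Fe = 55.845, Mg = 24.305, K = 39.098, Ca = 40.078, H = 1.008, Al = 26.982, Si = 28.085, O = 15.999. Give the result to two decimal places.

6.41 percentage points

Si in KAlSi_3O_8: molar mass 278.327 g/mol; 3×28.085 = 84.255 g → 30.27 wt%.
Si in (Mg_0.18Fe_0.82)_5Ca_2Si_8O_22(OH)_2: molar mass 941.667 g/mol; 8×28.085 = 224.680 g → 23.86 wt%.
Difference = 30.27 − 23.86 = 6.41 percentage points.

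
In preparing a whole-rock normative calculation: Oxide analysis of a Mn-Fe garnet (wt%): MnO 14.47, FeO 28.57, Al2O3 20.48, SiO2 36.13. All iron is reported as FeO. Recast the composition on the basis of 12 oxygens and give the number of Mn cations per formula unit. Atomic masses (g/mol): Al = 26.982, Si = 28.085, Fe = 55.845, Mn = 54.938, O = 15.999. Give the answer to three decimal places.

MnO: 14.47/70.937 = 0.20398 mol → 0.20398 mol Mn, 0.20398 mol O.
FeO: 28.57/71.844 = 0.39767 mol → 0.39767 mol Fe, 0.39767 mol O.
Al2O3: 20.48/101.961 = 0.20086 mol → 0.40172 mol Al, 0.60258 mol O.
SiO2: 36.13/60.083 = 0.60133 mol → 0.60133 mol Si, 1.20266 mol O.
Total oxygen = 2.40689 mol. Normalization factor = 12/2.40689 = 4.98569.
Mn per 12 O = 0.20398 × 4.98569 = 1.017.

1.017 Mn apfu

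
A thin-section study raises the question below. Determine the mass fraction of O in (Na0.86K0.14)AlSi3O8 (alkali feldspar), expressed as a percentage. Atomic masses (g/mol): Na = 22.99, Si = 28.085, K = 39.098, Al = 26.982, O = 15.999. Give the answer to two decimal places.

48.39 wt%

M((Na0.86K0.14)AlSi3O8) = 264.474 g/mol.
O contributes 8 × 15.999 = 127.992 g per mole.
127.992/264.474 = 0.4839 → 48.39%.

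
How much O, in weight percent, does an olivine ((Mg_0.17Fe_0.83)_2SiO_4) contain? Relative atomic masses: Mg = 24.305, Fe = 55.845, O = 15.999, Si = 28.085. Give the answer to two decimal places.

33.15 weight percent

M((Mg_0.17Fe_0.83)_2SiO_4) = 193.047 g/mol.
O contributes 4 × 15.999 = 63.996 g per mole.
63.996/193.047 = 0.3315 → 33.15%.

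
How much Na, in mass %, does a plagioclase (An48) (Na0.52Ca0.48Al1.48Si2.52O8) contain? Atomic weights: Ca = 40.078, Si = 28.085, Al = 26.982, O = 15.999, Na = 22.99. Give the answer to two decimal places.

Formula mass = 0.52·22.99 + 0.48·40.078 + 1.48·26.982 + 2.52·28.085 + 8·15.999 = 269.892 g/mol, of which 11.955 g is Na.
So Na makes up 11.955/269.892 = 0.0443 of the mass, i.e. 4.43%.

4.43 mass %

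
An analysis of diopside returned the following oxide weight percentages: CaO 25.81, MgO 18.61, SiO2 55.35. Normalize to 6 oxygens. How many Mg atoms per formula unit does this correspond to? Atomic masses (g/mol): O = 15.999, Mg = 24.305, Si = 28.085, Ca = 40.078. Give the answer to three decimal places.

1.002 Mg apfu

CaO (M=56.077): mol = 0.46026; Ca = 0.46026, O = 0.46026.
MgO (M=40.304): mol = 0.46174; Mg = 0.46174, O = 0.46174.
SiO2 (M=60.083): mol = 0.92123; Si = 0.92123, O = 1.84246.
ΣO = 2.76446; factor = 6/ΣO = 2.17041.
Mg apfu = 0.46174 × 2.17041 = 1.002.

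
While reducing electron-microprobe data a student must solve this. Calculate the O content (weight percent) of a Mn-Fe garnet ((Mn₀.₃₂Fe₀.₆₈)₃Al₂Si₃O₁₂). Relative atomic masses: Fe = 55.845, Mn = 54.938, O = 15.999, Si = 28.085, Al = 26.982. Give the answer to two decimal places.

Molar mass of (Mn₀.₃₂Fe₀.₆₈)₃Al₂Si₃O₁₂: 0.96*54.938 + 2.04*55.845 + 2*26.982 + 3*28.085 + 12*15.999 = 496.871 g/mol.
Mass of O per formula unit: 12 × 15.999 = 191.988 g.
Weight fraction O = 191.988 / 496.871 = 0.3864.

38.64 weight percent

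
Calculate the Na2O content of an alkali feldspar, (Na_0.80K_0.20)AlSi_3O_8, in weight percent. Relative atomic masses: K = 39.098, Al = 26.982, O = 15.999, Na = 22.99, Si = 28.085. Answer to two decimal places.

Formula mass = 265.441 g/mol.
0.80 Na → 0.4000 mol Na2O per formula unit; M(Na2O) = 61.979, so Na2O mass = 24.792 g.
24.792/265.441 × 100 = 9.34 wt%.

9.34 wt%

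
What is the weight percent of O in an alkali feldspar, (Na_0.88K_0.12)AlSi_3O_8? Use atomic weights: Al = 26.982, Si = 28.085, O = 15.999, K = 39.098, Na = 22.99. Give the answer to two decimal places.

Molar mass of (Na_0.88K_0.12)AlSi_3O_8: 0.88*22.99 + 0.12*39.098 + 1*26.982 + 3*28.085 + 8*15.999 = 264.152 g/mol.
Mass of O per formula unit: 8 × 15.999 = 127.992 g.
Weight fraction O = 127.992 / 264.152 = 0.4845.

48.45 weight percent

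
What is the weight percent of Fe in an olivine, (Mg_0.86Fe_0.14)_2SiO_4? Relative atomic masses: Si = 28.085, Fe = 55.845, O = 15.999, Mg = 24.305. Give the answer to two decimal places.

Formula mass = 1.72*24.305 + 0.28*55.845 + 1*28.085 + 4*15.999 = 149.522 g/mol, of which 15.637 g is Fe.
So Fe makes up 15.637/149.522 = 0.1046 of the mass, i.e. 10.46%.

10.46 weight percent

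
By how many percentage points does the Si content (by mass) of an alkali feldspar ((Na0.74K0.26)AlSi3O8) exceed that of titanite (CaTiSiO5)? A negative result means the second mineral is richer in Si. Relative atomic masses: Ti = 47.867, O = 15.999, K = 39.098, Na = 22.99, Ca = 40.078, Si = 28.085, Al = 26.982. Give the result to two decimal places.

17.30 percentage points

M((Na0.74K0.26)AlSi3O8) = 266.407 g/mol, so wt% Si = 84.255/266.407 × 100 = 31.63%.
M(CaTiSiO5) = 196.025 g/mol, so wt% Si = 28.085/196.025 × 100 = 14.33%.
31.63 − 14.33 = 17.30 pp.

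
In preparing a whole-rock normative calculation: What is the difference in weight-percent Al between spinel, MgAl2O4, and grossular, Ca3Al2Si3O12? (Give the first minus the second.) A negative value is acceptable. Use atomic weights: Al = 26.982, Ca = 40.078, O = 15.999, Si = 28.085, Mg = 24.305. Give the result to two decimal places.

Al in MgAl2O4: molar mass 142.265 g/mol; 2×26.982 = 53.964 g → 37.93 wt%.
Al in Ca3Al2Si3O12: molar mass 450.441 g/mol; 2×26.982 = 53.964 g → 11.98 wt%.
Difference = 37.93 − 11.98 = 25.95 percentage points.

25.95 percentage points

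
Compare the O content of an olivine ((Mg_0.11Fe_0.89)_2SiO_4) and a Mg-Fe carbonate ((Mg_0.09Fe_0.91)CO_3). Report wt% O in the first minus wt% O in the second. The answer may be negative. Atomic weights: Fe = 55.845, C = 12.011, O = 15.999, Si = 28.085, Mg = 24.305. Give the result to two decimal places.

M((Mg_0.11Fe_0.89)_2SiO_4) = 196.832 g/mol, so wt% O = 63.996/196.832 × 100 = 32.51%.
M((Mg_0.09Fe_0.91)CO_3) = 113.014 g/mol, so wt% O = 47.997/113.014 × 100 = 42.47%.
32.51 − 42.47 = -9.96 pp.

-9.96 percentage points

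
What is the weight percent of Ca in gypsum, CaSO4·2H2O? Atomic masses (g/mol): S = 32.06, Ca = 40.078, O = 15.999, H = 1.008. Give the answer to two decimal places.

23.28 weight percent

M(CaSO4·2H2O) = 172.164 g/mol.
Ca contributes 1 × 40.078 = 40.078 g per mole.
40.078/172.164 = 0.2328 → 23.28%.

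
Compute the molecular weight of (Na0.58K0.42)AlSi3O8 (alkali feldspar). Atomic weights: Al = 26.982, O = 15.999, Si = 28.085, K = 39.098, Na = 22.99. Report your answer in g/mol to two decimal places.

268.98 g/mol

M = 0.58·22.99 + 0.42·39.098 + 1·26.982 + 3·28.085 + 8·15.999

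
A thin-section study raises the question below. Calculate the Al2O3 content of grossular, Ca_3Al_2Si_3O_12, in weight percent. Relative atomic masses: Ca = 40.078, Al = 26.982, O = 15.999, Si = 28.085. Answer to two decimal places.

Formula mass = 450.441 g/mol.
2 Al → 1.0000 mol Al2O3 per formula unit; M(Al2O3) = 101.961, so Al2O3 mass = 101.961 g.
101.961/450.441 × 100 = 22.64 wt%.

22.64 wt%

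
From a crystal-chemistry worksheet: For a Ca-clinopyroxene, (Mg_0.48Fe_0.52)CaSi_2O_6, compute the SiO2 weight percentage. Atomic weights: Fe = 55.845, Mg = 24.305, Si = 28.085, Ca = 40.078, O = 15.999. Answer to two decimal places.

51.58 wt%

Molar mass of (Mg_0.48Fe_0.52)CaSi_2O_6 = 0.48*24.305 + 0.52*55.845 + 1*40.078 + 2*28.085 + 6*15.999 = 232.948 g/mol.
Each formula unit contains 2 Si, equivalent to 2/1 = 2.0000 mol SiO2.
M(SiO2) = 1×28.085 + 2×15.999 = 60.083 g/mol.
Mass of SiO2 per formula unit = 2.0000 × 60.083 = 120.166 g.
SiO2 wt% = 120.166 / 232.948 × 100 = 51.58%.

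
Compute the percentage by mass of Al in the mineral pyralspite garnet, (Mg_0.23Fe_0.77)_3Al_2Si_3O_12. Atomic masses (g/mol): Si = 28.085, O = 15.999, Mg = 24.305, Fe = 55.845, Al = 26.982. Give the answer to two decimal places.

Molar mass of (Mg_0.23Fe_0.77)_3Al_2Si_3O_12: 0.69×24.305 + 2.31×55.845 + 2×26.982 + 3×28.085 + 12×15.999 = 475.979 g/mol.
Mass of Al per formula unit: 2 × 26.982 = 53.964 g.
Weight fraction Al = 53.964 / 475.979 = 0.1134.

11.34 weight percent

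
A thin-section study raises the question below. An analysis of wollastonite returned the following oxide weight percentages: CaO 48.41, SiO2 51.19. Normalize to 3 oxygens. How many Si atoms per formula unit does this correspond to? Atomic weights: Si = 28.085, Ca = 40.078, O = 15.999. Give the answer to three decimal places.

0.996 Si apfu

CaO: 48.41/56.077 = 0.86328 mol → 0.86328 mol Ca, 0.86328 mol O.
SiO2: 51.19/60.083 = 0.85199 mol → 0.85199 mol Si, 1.70398 mol O.
Total oxygen = 2.56726 mol. Normalization factor = 3/2.56726 = 1.16856.
Si per 3 O = 0.85199 × 1.16856 = 0.996.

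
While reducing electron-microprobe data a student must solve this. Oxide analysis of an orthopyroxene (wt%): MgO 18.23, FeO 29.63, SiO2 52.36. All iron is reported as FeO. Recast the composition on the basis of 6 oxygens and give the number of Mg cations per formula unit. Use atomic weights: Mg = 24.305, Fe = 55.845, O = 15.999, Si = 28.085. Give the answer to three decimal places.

MgO (M=40.304): mol = 0.45231; Mg = 0.45231, O = 0.45231.
FeO (M=71.844): mol = 0.41242; Fe = 0.41242, O = 0.41242.
SiO2 (M=60.083): mol = 0.87146; Si = 0.87146, O = 1.74292.
ΣO = 2.60765; factor = 6/ΣO = 2.30092.
Mg apfu = 0.45231 × 2.30092 = 1.041.

1.041 Mg apfu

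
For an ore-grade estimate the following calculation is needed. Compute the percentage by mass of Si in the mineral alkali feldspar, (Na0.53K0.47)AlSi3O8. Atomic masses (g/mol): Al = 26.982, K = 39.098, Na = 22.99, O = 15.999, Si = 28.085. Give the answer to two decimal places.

31.23 mass %

Formula mass = 0.53×22.99 + 0.47×39.098 + 1×26.982 + 3×28.085 + 8×15.999 = 269.790 g/mol, of which 84.255 g is Si.
So Si makes up 84.255/269.790 = 0.3123 of the mass, i.e. 31.23%.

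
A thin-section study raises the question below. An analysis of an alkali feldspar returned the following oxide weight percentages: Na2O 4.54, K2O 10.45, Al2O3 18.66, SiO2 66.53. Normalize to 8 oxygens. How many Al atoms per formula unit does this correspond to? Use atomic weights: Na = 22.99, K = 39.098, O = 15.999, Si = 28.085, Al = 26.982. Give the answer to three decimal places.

Na2O (M=61.979): mol = 0.07325; Na = 0.14650, O = 0.07325.
K2O (M=94.195): mol = 0.11094; K = 0.22188, O = 0.11094.
Al2O3 (M=101.961): mol = 0.18301; Al = 0.36602, O = 0.54903.
SiO2 (M=60.083): mol = 1.10730; Si = 1.10730, O = 2.21460.
ΣO = 2.94782; factor = 8/ΣO = 2.71387.
Al apfu = 0.36602 × 2.71387 = 0.993.

0.993 Al apfu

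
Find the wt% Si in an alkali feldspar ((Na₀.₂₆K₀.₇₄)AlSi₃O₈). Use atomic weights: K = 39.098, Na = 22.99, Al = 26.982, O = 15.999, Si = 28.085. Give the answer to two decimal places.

30.73 weight percent

Molar mass of (Na₀.₂₆K₀.₇₄)AlSi₃O₈: 0.26×22.99 + 0.74×39.098 + 1×26.982 + 3×28.085 + 8×15.999 = 274.139 g/mol.
Mass of Si per formula unit: 3 × 28.085 = 84.255 g.
Weight fraction Si = 84.255 / 274.139 = 0.3073.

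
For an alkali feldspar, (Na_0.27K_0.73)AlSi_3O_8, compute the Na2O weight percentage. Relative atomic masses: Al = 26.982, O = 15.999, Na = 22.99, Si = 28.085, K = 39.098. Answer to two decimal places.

Molar mass of (Na_0.27K_0.73)AlSi_3O_8 = 0.27·22.99 + 0.73·39.098 + 1·26.982 + 3·28.085 + 8·15.999 = 273.978 g/mol.
Each formula unit contains 0.27 Na, equivalent to 0.27/2 = 0.1350 mol Na2O.
M(Na2O) = 2×22.99 + 1×15.999 = 61.979 g/mol.
Mass of Na2O per formula unit = 0.1350 × 61.979 = 8.367 g.
Na2O wt% = 8.367 / 273.978 × 100 = 3.05%.

3.05 wt%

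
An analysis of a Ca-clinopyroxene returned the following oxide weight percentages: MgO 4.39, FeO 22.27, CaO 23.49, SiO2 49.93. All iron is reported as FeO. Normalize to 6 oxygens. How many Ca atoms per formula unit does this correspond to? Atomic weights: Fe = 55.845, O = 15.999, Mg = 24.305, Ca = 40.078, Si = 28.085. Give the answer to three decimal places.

MgO: 4.39/40.304 = 0.10892 mol → 0.10892 mol Mg, 0.10892 mol O.
FeO: 22.27/71.844 = 0.30998 mol → 0.30998 mol Fe, 0.30998 mol O.
CaO: 23.49/56.077 = 0.41889 mol → 0.41889 mol Ca, 0.41889 mol O.
SiO2: 49.93/60.083 = 0.83102 mol → 0.83102 mol Si, 1.66204 mol O.
Total oxygen = 2.49983 mol. Normalization factor = 6/2.49983 = 2.40016.
Ca per 6 O = 0.41889 × 2.40016 = 1.005.

1.005 Ca apfu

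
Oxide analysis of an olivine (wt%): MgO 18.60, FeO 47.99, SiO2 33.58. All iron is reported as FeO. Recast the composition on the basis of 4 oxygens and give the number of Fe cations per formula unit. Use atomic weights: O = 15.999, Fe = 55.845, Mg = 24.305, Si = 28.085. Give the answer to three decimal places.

MgO: 18.60/40.304 = 0.46149 mol → 0.46149 mol Mg, 0.46149 mol O.
FeO: 47.99/71.844 = 0.66798 mol → 0.66798 mol Fe, 0.66798 mol O.
SiO2: 33.58/60.083 = 0.55889 mol → 0.55889 mol Si, 1.11778 mol O.
Total oxygen = 2.24725 mol. Normalization factor = 4/2.24725 = 1.77995.
Fe per 4 O = 0.66798 × 1.77995 = 1.189.

1.189 Fe apfu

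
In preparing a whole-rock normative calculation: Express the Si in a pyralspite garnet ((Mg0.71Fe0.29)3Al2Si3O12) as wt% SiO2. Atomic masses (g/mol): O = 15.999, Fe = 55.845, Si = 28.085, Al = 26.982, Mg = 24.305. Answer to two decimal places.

41.86 wt%

Formula mass = 430.562 g/mol.
3 Si → 3.0000 mol SiO2 per formula unit; M(SiO2) = 60.083, so SiO2 mass = 180.249 g.
180.249/430.562 × 100 = 41.86 wt%.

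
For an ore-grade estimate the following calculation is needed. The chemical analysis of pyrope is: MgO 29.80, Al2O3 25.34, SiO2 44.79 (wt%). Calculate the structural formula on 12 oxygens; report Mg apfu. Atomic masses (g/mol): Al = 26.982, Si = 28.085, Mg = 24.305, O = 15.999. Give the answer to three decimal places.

MgO (M=40.304): mol = 0.73938; Mg = 0.73938, O = 0.73938.
Al2O3 (M=101.961): mol = 0.24853; Al = 0.49706, O = 0.74559.
SiO2 (M=60.083): mol = 0.74547; Si = 0.74547, O = 1.49094.
ΣO = 2.97591; factor = 12/ΣO = 4.03238.
Mg apfu = 0.73938 × 4.03238 = 2.981.

2.981 Mg apfu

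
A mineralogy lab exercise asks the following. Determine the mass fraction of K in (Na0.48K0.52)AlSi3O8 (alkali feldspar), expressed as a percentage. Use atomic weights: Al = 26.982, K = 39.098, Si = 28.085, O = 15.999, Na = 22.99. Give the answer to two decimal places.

M((Na0.48K0.52)AlSi3O8) = 270.595 g/mol.
K contributes 0.52 × 39.098 = 20.331 g per mole.
20.331/270.595 = 0.0751 → 7.51%.

7.51 weight percent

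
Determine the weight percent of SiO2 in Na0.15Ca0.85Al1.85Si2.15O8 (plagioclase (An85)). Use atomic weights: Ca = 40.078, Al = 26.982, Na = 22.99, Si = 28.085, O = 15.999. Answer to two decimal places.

46.84 wt%

Molar mass of Na0.15Ca0.85Al1.85Si2.15O8 = 0.15·22.99 + 0.85·40.078 + 1.85·26.982 + 2.15·28.085 + 8·15.999 = 275.806 g/mol.
Each formula unit contains 2.15 Si, equivalent to 2.15/1 = 2.1500 mol SiO2.
M(SiO2) = 1×28.085 + 2×15.999 = 60.083 g/mol.
Mass of SiO2 per formula unit = 2.1500 × 60.083 = 129.178 g.
SiO2 wt% = 129.178 / 275.806 × 100 = 46.84%.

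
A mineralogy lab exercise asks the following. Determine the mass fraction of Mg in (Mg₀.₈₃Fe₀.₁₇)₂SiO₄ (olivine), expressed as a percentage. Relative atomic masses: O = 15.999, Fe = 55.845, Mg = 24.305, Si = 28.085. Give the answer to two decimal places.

M((Mg₀.₈₃Fe₀.₁₇)₂SiO₄) = 151.415 g/mol.
Mg contributes 1.66 × 24.305 = 40.346 g per mole.
40.346/151.415 = 0.2665 → 26.65%.

26.65 wt%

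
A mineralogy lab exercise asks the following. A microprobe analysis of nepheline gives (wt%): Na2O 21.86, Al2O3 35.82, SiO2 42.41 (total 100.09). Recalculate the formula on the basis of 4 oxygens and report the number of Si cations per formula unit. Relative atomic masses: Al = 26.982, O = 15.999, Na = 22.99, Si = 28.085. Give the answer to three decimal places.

Na2O (M=61.979): mol = 0.35270; Na = 0.70540, O = 0.35270.
Al2O3 (M=101.961): mol = 0.35131; Al = 0.70262, O = 1.05393.
SiO2 (M=60.083): mol = 0.70586; Si = 0.70586, O = 1.41172.
ΣO = 2.81835; factor = 4/ΣO = 1.41927.
Si apfu = 0.70586 × 1.41927 = 1.002.

1.002 Si apfu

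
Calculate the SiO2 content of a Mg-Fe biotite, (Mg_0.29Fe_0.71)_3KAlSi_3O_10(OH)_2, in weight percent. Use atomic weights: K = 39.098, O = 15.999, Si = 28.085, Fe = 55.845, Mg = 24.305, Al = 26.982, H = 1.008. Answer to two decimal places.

M((Mg_0.29Fe_0.71)_3KAlSi_3O_10(OH)_2) = 484.434 g/mol; M(SiO2) = 60.083 g/mol.
Moles SiO2 per formula unit = 3 Si ÷ 1 = 3.0000.
SiO2 fraction = (3.0000 × 60.083) / 484.434 = 180.249/484.434 = 0.3721.

37.21 wt%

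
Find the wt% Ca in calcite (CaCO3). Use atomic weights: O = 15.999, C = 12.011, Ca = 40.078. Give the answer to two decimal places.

40.04 mass %

Molar mass of CaCO3: 1×40.078 + 1×12.011 + 3×15.999 = 100.086 g/mol.
Mass of Ca per formula unit: 1 × 40.078 = 40.078 g.
Weight fraction Ca = 40.078 / 100.086 = 0.4004.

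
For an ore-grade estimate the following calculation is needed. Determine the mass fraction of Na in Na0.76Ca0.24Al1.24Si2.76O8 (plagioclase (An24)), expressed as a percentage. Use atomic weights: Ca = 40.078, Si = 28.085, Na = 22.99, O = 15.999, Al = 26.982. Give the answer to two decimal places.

6.57 weight percent

Formula mass = 0.76*22.99 + 0.24*40.078 + 1.24*26.982 + 2.76*28.085 + 8*15.999 = 266.055 g/mol, of which 17.472 g is Na.
So Na makes up 17.472/266.055 = 0.0657 of the mass, i.e. 6.57%.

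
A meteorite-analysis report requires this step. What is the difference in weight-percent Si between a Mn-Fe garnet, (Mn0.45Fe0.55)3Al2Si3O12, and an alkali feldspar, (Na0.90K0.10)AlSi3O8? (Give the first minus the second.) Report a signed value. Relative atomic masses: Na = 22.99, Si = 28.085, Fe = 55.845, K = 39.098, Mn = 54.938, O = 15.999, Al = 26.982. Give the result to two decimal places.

-14.97 percentage points

First mineral: 84.255 g Si in 496.518 g formula = 16.97 wt% Si.
Second mineral: 84.255 g Si in 263.830 g formula = 31.94 wt% Si.
16.97% − 31.94% gives a difference of -14.97 percentage points.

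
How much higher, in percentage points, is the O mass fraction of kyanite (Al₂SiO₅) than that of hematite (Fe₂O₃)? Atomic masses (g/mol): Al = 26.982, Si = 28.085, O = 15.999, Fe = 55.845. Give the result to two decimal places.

First mineral: 79.995 g O in 162.044 g formula = 49.37 wt% O.
Second mineral: 47.997 g O in 159.687 g formula = 30.06 wt% O.
49.37% − 30.06% gives a difference of 19.31 percentage points.

19.31 percentage points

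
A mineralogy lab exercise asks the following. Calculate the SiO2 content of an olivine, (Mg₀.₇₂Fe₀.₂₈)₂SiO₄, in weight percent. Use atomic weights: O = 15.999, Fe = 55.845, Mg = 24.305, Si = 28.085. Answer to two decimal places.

37.94 wt%

M((Mg₀.₇₂Fe₀.₂₈)₂SiO₄) = 158.353 g/mol; M(SiO2) = 60.083 g/mol.
Moles SiO2 per formula unit = 1 Si ÷ 1 = 1.0000.
SiO2 fraction = (1.0000 × 60.083) / 158.353 = 60.083/158.353 = 0.3794.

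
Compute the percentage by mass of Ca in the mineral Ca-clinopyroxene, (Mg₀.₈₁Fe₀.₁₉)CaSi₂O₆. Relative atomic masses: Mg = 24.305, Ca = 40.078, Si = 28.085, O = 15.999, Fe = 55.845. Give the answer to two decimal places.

Formula mass = 0.81×24.305 + 0.19×55.845 + 1×40.078 + 2×28.085 + 6×15.999 = 222.540 g/mol, of which 40.078 g is Ca.
So Ca makes up 40.078/222.540 = 0.1801 of the mass, i.e. 18.01%.

18.01 wt%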